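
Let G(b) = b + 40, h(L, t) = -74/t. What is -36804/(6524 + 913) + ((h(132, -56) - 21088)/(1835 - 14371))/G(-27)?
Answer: -54516491339/11311934816 ≈ -4.8194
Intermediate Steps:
G(b) = 40 + b
-36804/(6524 + 913) + ((h(132, -56) - 21088)/(1835 - 14371))/G(-27) = -36804/(6524 + 913) + ((-74/(-56) - 21088)/(1835 - 14371))/(40 - 27) = -36804/7437 + ((-74*(-1/56) - 21088)/(-12536))/13 = -36804*1/7437 + ((37/28 - 21088)*(-1/12536))*(1/13) = -12268/2479 - 590427/28*(-1/12536)*(1/13) = -12268/2479 + (590427/351008)*(1/13) = -12268/2479 + 590427/4563104 = -54516491339/11311934816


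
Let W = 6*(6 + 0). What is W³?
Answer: 46656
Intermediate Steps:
W = 36 (W = 6*6 = 36)
W³ = 36³ = 46656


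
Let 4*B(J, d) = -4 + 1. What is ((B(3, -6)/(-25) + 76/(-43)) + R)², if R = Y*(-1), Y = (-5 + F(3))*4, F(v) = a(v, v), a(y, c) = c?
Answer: 725171041/18490000 ≈ 39.220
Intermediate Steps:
F(v) = v
Y = -8 (Y = (-5 + 3)*4 = -2*4 = -8)
B(J, d) = -¾ (B(J, d) = (-4 + 1)/4 = (¼)*(-3) = -¾)
R = 8 (R = -8*(-1) = 8)
((B(3, -6)/(-25) + 76/(-43)) + R)² = ((-¾/(-25) + 76/(-43)) + 8)² = ((-¾*(-1/25) + 76*(-1/43)) + 8)² = ((3/100 - 76/43) + 8)² = (-7471/4300 + 8)² = (26929/4300)² = 725171041/18490000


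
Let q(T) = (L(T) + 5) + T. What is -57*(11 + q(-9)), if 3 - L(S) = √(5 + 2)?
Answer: -570 + 57*√7 ≈ -419.19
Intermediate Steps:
L(S) = 3 - √7 (L(S) = 3 - √(5 + 2) = 3 - √7)
q(T) = 8 + T - √7 (q(T) = ((3 - √7) + 5) + T = (8 - √7) + T = 8 + T - √7)
-57*(11 + q(-9)) = -57*(11 + (8 - 9 - √7)) = -57*(11 + (-1 - √7)) = -57*(10 - √7) = -570 + 57*√7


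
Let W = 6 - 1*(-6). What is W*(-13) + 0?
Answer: -156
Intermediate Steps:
W = 12 (W = 6 + 6 = 12)
W*(-13) + 0 = 12*(-13) + 0 = -156 + 0 = -156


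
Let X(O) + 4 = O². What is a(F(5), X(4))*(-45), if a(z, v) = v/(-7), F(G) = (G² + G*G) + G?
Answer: 540/7 ≈ 77.143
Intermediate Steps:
F(G) = G + 2*G² (F(G) = (G² + G²) + G = 2*G² + G = G + 2*G²)
X(O) = -4 + O²
a(z, v) = -v/7 (a(z, v) = v*(-⅐) = -v/7)
a(F(5), X(4))*(-45) = -(-4 + 4²)/7*(-45) = -(-4 + 16)/7*(-45) = -⅐*12*(-45) = -12/7*(-45) = 540/7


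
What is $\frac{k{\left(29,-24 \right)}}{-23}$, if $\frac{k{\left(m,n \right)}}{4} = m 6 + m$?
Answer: $- \frac{812}{23} \approx -35.304$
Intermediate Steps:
$k{\left(m,n \right)} = 28 m$ ($k{\left(m,n \right)} = 4 \left(m 6 + m\right) = 4 \left(6 m + m\right) = 4 \cdot 7 m = 28 m$)
$\frac{k{\left(29,-24 \right)}}{-23} = \frac{28 \cdot 29}{-23} = 812 \left(- \frac{1}{23}\right) = - \frac{812}{23}$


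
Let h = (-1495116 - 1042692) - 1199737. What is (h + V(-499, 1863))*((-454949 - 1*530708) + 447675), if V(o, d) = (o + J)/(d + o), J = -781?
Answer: 685659761713030/341 ≈ 2.0107e+12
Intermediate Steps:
V(o, d) = (-781 + o)/(d + o) (V(o, d) = (o - 781)/(d + o) = (-781 + o)/(d + o))
h = -3737545 (h = -2537808 - 1199737 = -3737545)
(h + V(-499, 1863))*((-454949 - 1*530708) + 447675) = (-3737545 + (-781 - 499)/(1863 - 499))*((-454949 - 1*530708) + 447675) = (-3737545 - 1280/1364)*((-454949 - 530708) + 447675) = (-3737545 + (1/1364)*(-1280))*(-985657 + 447675) = (-3737545 - 320/341)*(-537982) = -1274503165/341*(-537982) = 685659761713030/341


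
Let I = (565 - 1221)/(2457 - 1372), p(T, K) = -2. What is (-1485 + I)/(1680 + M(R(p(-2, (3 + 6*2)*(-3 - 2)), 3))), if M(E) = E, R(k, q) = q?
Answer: -1611881/1826055 ≈ -0.88271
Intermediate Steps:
I = -656/1085 ≈ -0.60461
(-1485 + I)/(1680 + M(R(p(-2, (3 + 6*2)*(-3 - 2)), 3))) = (-1485 - 656/1085)/(1680 + 3) = -1611881/1085/1683 = -1611881/1085*1/1683 = -1611881/1826055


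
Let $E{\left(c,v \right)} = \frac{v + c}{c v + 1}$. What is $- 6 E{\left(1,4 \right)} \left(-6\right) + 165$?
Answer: $201$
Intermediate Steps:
$E{\left(c,v \right)} = \frac{c + v}{1 + c v}$
$- 6 E{\left(1,4 \right)} \left(-6\right) + 165 = - 6 \frac{1 + 4}{1 + 1 \cdot 4} \left(-6\right) + 165 = - 6 \frac{1}{1 + 4} \cdot 5 \left(-6\right) + 165 = - 6 \cdot \frac{1}{5} \cdot 5 \left(-6\right) + 165 = \left(-6\right) 1 \left(-6\right) + 165 = \left(-6\right) \left(-6\right) + 165 = 36 + 165 = 201$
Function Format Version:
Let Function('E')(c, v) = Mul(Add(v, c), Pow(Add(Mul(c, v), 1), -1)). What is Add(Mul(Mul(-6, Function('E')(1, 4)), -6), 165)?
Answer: 201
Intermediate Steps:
Function('E')(c, v) = Mul(Pow(Add(1, Mul(c, v)), -1), Add(c, v)) (Function('E')(c, v) = Mul(Add(c, v), Pow(Add(1, Mul(c, v)), -1)) = Mul(Pow(Add(1, Mul(c, v)), -1), Add(c, v)))
Add(Mul(Mul(-6, Function('E')(1, 4)), -6), 165) = Add(Mul(Mul(-6, Mul(Pow(Add(1, Mul(1, 4)), -1), Add(1, 4))), -6), 165) = Add(Mul(Mul(-6, Mul(Pow(Add(1, 4), -1), 5)), -6), 165) = Add(Mul(Mul(-6, Mul(Pow(5, -1), 5)), -6), 165) = Add(Mul(Mul(-6, Mul(Rational(1, 5), 5)), -6), 165) = Add(Mul(Mul(-6, 1), -6), 165) = Add(Mul(-6, -6), 165) = Add(36, 165) = 201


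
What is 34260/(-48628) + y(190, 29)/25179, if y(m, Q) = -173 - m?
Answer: -6668822/9275791 ≈ -0.71895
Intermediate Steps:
34260/(-48628) + y(190, 29)/25179 = 34260/(-48628) + (-173 - 1*190)/25179 = 34260*(-1/48628) + (-173 - 190)*(1/25179) = -8565/12157 - 363*1/25179 = -8565/12157 - 11/763 = -6668822/9275791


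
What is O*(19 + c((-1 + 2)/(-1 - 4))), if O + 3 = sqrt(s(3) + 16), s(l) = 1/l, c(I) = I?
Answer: -282/5 + 658*sqrt(3)/15 ≈ 19.579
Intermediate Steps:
O = -3 + 7*sqrt(3)/3 (O = -3 + sqrt(1/3 + 16) = -3 + sqrt(49/3) = -3 + 7*sqrt(3)/3 ≈ 1.0415)
O*(19 + c((-1 + 2)/(-1 - 4))) = (-3 + 7*sqrt(3)/3)*(19 + (-1 + 2)/(-1 - 4)) = (-3 + 7*sqrt(3)/3)*(19 + 1/(-5)) = (-3 + 7*sqrt(3)/3)*(19 + 1*(-1/5)) = (-3 + 7*sqrt(3)/3)*(19 - 1/5) = (-3 + 7*sqrt(3)/3)*(94/5) = -282/5 + 658*sqrt(3)/15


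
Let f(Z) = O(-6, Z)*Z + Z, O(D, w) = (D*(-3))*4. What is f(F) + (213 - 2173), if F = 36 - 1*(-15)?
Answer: 1763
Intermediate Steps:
F = 51 (F = 36 + 15 = 51)
O(D, w) = -12*D (O(D, w) = -3*D*4 = -12*D)
f(Z) = 73*Z (f(Z) = (-12*(-6))*Z + Z = 72*Z + Z = 73*Z)
f(F) + (213 - 2173) = 73*51 + (213 - 2173) = 3723 - 1960 = 1763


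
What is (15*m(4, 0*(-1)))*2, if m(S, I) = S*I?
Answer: 0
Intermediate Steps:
m(S, I) = I*S
(15*m(4, 0*(-1)))*2 = (15*((0*(-1))*4))*2 = (15*(0*4))*2 = (15*0)*2 = 0*2 = 0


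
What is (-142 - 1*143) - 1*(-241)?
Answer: -44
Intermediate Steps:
(-142 - 1*143) - 1*(-241) = (-142 - 143) + 241 = -285 + 241 = -44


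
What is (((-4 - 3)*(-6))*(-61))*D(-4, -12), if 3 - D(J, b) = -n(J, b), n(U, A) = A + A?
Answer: 53802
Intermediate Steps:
n(U, A) = 2*A
D(J, b) = 3 + 2*b (D(J, b) = 3 - (-1)*2*b = 3 - (-2)*b = 3 + 2*b)
(((-4 - 3)*(-6))*(-61))*D(-4, -12) = (((-4 - 3)*(-6))*(-61))*(3 + 2*(-12)) = (-7*(-6)*(-61))*(3 - 24) = (42*(-61))*(-21) = -2562*(-21) = 53802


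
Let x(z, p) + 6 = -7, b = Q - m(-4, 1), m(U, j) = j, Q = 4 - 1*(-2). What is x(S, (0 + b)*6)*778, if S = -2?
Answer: -10114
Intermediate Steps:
Q = 6 (Q = 4 + 2 = 6)
b = 5 (b = 6 - 1*1 = 6 - 1 = 5)
x(z, p) = -13 (x(z, p) = -6 - 7 = -13)
x(S, (0 + b)*6)*778 = -13*778 = -10114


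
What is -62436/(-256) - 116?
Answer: 8185/64 ≈ 127.89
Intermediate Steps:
-62436/(-256) - 116 = -62436*(-1)/256 - 116 = -473*(-33/64) - 116 = 15609/64 - 116 = 8185/64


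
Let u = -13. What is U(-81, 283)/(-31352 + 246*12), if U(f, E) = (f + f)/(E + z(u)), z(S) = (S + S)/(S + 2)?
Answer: 891/44573800 ≈ 1.9989e-5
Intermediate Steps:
z(S) = 2*S/(2 + S) (z(S) = (2*S)/(2 + S) = 2*S/(2 + S))
U(f, E) = 2*f/(26/11 + E) (U(f, E) = (f + f)/(E + 2*(-13)/(2 - 13)) = (2*f)/(E + 2*(-13)/(-11)) = (2*f)/(E + 2*(-13)*(-1/11)) = (2*f)/(E + 26/11) = (2*f)/(26/11 + E) = 2*f/(26/11 + E))
U(-81, 283)/(-31352 + 246*12) = (22*(-81)/(26 + 11*283))/(-31352 + 246*12) = (22*(-81)/(26 + 3113))/(-31352 + 2952) = (22*(-81)/3139)/(-28400) = (22*(-81)*(1/3139))*(-1/28400) = -1782/3139*(-1/28400) = 891/44573800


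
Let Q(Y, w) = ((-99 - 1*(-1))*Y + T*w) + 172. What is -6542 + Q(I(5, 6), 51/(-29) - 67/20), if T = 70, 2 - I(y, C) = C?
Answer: -367465/58 ≈ -6335.6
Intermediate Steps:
I(y, C) = 2 - C
Q(Y, w) = 172 - 98*Y + 70*w (Q(Y, w) = ((-99 - 1*(-1))*Y + 70*w) + 172 = ((-99 + 1)*Y + 70*w) + 172 = (-98*Y + 70*w) + 172 = 172 - 98*Y + 70*w)
-6542 + Q(I(5, 6), 51/(-29) - 67/20) = -6542 + (172 - 98*(2 - 1*6) + 70*(51/(-29) - 67/20)) = -6542 + (172 - 98*(2 - 6) + 70*(51*(-1/29) - 67*1/20)) = -6542 + (172 - 98*(-4) + 70*(-51/29 - 67/20)) = -6542 + (172 + 392 + 70*(-2963/580)) = -6542 + (172 + 392 - 20741/58) = -6542 + 11971/58 = -367465/58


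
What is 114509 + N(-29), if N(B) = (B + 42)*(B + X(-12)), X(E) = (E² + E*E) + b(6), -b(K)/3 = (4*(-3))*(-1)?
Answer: 117408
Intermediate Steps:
b(K) = -36 (b(K) = -3*4*(-3)*(-1) = -(-36)*(-1) = -3*12 = -36)
X(E) = -36 + 2*E² (X(E) = (E² + E*E) - 36 = (E² + E²) - 36 = 2*E² - 36 = -36 + 2*E²)
N(B) = (42 + B)*(252 + B) (N(B) = (B + 42)*(B + (-36 + 2*(-12)²)) = (42 + B)*(B + (-36 + 2*144)) = (42 + B)*(B + (-36 + 288)) = (42 + B)*(B + 252) = (42 + B)*(252 + B))
114509 + N(-29) = 114509 + (10584 + (-29)² + 294*(-29)) = 114509 + (10584 + 841 - 8526) = 114509 + 2899 = 117408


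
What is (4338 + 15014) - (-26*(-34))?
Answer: 18468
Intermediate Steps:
(4338 + 15014) - (-26*(-34)) = 19352 - 884 = 18468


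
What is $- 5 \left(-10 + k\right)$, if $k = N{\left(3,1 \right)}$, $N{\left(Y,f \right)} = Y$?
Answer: $35$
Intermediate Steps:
$k = 3$
$- 5 \left(-10 + k\right) = - 5 \left(-10 + 3\right) = \left(-5\right) \left(-7\right) = 35$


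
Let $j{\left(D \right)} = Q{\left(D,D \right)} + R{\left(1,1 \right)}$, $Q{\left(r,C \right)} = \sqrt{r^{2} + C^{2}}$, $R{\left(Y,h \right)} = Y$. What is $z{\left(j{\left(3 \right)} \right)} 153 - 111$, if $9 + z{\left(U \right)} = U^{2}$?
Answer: $1419 + 918 \sqrt{2} \approx 2717.3$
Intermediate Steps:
$Q{\left(r,C \right)} = \sqrt{C^{2} + r^{2}}$
$j{\left(D \right)} = 1 + \sqrt{2} \sqrt{D^{2}}$ ($j{\left(D \right)} = \sqrt{D^{2} + D^{2}} + 1 = \sqrt{2 D^{2}} + 1 = \sqrt{2} \sqrt{D^{2}} + 1 = 1 + \sqrt{2} \sqrt{D^{2}}$)
$z{\left(U \right)} = -9 + U^{2}$
$z{\left(j{\left(3 \right)} \right)} 153 - 111 = \left(-9 + \left(1 + \sqrt{2} \sqrt{3^{2}}\right)^{2}\right) 153 - 111 = \left(-9 + \left(1 + \sqrt{2} \sqrt{9}\right)^{2}\right) 153 - 111 = \left(-9 + \left(1 + \sqrt{2} \cdot 3\right)^{2}\right) 153 - 111 = \left(-9 + \left(1 + 3 \sqrt{2}\right)^{2}\right) 153 - 111 = \left(-1377 + 153 \left(1 + 3 \sqrt{2}\right)^{2}\right) - 111 = -1488 + 153 \left(1 + 3 \sqrt{2}\right)^{2}$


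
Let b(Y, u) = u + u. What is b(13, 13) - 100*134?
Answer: -13374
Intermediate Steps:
b(Y, u) = 2*u
b(13, 13) - 100*134 = 2*13 - 100*134 = 26 - 13400 = -13374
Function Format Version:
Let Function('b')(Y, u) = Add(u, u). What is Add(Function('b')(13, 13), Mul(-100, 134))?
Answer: -13374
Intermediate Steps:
Function('b')(Y, u) = Mul(2, u)
Add(Function('b')(13, 13), Mul(-100, 134)) = Add(Mul(2, 13), Mul(-100, 134)) = Add(26, -13400) = -13374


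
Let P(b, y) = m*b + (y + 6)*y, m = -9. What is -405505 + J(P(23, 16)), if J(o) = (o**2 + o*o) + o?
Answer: -363310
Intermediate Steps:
P(b, y) = -9*b + y*(6 + y) (P(b, y) = -9*b + (y + 6)*y = -9*b + (6 + y)*y = -9*b + y*(6 + y))
J(o) = o + 2*o**2 (J(o) = (o**2 + o**2) + o = 2*o**2 + o = o + 2*o**2)
-405505 + J(P(23, 16)) = -405505 + (16**2 - 9*23 + 6*16)*(1 + 2*(16**2 - 9*23 + 6*16)) = -405505 + (256 - 207 + 96)*(1 + 2*(256 - 207 + 96)) = -405505 + 145*(1 + 2*145) = -405505 + 145*(1 + 290) = -405505 + 145*291 = -405505 + 42195 = -363310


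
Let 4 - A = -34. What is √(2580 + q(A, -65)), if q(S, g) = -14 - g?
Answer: √2631 ≈ 51.293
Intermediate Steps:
A = 38 (A = 4 - 1*(-34) = 4 + 34 = 38)
√(2580 + q(A, -65)) = √(2580 + (-14 - 1*(-65))) = √(2580 + (-14 + 65)) = √(2580 + 51) = √2631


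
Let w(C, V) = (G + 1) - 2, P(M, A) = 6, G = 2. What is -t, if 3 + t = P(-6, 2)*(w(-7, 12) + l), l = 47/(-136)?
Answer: -63/68 ≈ -0.92647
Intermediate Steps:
l = -47/136 (l = 47*(-1/136) = -47/136 ≈ -0.34559)
w(C, V) = 1 (w(C, V) = (2 + 1) - 2 = 3 - 2 = 1)
t = 63/68 (t = -3 + 6*(1 - 47/136) = -3 + 6*(89/136) = -3 + 267/68 = 63/68 ≈ 0.92647)
-t = -1*63/68 = -63/68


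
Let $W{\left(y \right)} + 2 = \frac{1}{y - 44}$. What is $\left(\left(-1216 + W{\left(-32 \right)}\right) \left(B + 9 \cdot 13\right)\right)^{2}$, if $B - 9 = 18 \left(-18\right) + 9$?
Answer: $\frac{306093954882681}{5776} \approx 5.2994 \cdot 10^{10}$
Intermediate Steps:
$B = -306$ ($B = 9 + \left(18 \left(-18\right) + 9\right) = 9 + \left(-324 + 9\right) = 9 - 315 = -306$)
$W{\left(y \right)} = -2 + \frac{1}{-44 + y}$ ($W{\left(y \right)} = -2 + \frac{1}{y - 44} = -2 + \frac{1}{-44 + y}$)
$\left(\left(-1216 + W{\left(-32 \right)}\right) \left(B + 9 \cdot 13\right)\right)^{2} = \left(\left(-1216 + \frac{89 - -64}{-44 - 32}\right) \left(-306 + 9 \cdot 13\right)\right)^{2} = \left(\left(-1216 + \frac{89 + 64}{-76}\right) \left(-306 + 117\right)\right)^{2} = \left(\left(-1216 - \frac{153}{76}\right) \left(-189\right)\right)^{2} = \left(\left(- \frac{92569}{76}\right) \left(-189\right)\right)^{2} = \left(\frac{17495541}{76}\right)^{2} = \frac{306093954882681}{5776}$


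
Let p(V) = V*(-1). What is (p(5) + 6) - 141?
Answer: -140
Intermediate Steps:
p(V) = -V
(p(5) + 6) - 141 = (-1*5 + 6) - 141 = (-5 + 6) - 141 = 1 - 141 = -140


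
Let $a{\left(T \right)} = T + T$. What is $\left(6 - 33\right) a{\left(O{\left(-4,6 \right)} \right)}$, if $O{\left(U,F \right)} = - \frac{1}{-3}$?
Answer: $-18$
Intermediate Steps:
$O{\left(U,F \right)} = \frac{1}{3}$ ($O{\left(U,F \right)} = \left(-1\right) \left(- \frac{1}{3}\right) = \frac{1}{3}$)
$a{\left(T \right)} = 2 T$
$\left(6 - 33\right) a{\left(O{\left(-4,6 \right)} \right)} = \left(6 - 33\right) 2 \cdot \frac{1}{3} = \left(-27\right) \frac{2}{3} = -18$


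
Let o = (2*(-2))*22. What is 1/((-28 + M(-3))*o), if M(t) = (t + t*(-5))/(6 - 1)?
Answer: 5/11264 ≈ 0.00044389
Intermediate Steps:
o = -88 (o = -4*22 = -88)
M(t) = -4*t/5 (M(t) = (t - 5*t)/5 = -4*t*(⅕) = -4*t/5)
1/((-28 + M(-3))*o) = 1/((-28 - ⅘*(-3))*(-88)) = 1/((-28 + 12/5)*(-88)) = 1/(-128/5*(-88)) = 1/(11264/5) = 5/11264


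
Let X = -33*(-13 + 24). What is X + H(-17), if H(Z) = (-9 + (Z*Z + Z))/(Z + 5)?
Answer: -4619/12 ≈ -384.92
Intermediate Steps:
H(Z) = (-9 + Z + Z**2)/(5 + Z) (H(Z) = (-9 + (Z**2 + Z))/(5 + Z) = (-9 + (Z + Z**2))/(5 + Z) = (-9 + Z + Z**2)/(5 + Z))
X = -363 (X = -33*11 = -363)
X + H(-17) = -363 + (-9 - 17 + (-17)**2)/(5 - 17) = -363 + (-9 - 17 + 289)/(-12) = -363 - 1/12*263 = -363 - 263/12 = -4619/12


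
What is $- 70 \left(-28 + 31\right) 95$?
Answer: $-19950$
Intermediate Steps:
$- 70 \left(-28 + 31\right) 95 = \left(-70\right) 3 \cdot 95 = \left(-210\right) 95 = -19950$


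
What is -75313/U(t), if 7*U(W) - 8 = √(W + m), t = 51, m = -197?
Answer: -301252/15 + 75313*I*√146/30 ≈ -20083.0 + 30334.0*I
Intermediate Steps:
U(W) = 8/7 + √(-197 + W)/7 (U(W) = 8/7 + √(W - 197)/7 = 8/7 + √(-197 + W)/7)
-75313/U(t) = -75313/(8/7 + √(-197 + 51)/7) = -75313/(8/7 + √(-146)/7) = -75313/(8/7 + (I*√146)/7) = -75313/(8/7 + I*√146/7)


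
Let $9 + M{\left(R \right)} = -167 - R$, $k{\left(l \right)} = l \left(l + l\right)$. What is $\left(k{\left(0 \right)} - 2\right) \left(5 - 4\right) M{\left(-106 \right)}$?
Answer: $140$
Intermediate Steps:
$k{\left(l \right)} = 2 l^{2}$ ($k{\left(l \right)} = l 2 l = 2 l^{2}$)
$M{\left(R \right)} = -176 - R$ ($M{\left(R \right)} = -9 - \left(167 + R\right) = -176 - R$)
$\left(k{\left(0 \right)} - 2\right) \left(5 - 4\right) M{\left(-106 \right)} = \left(2 \cdot 0^{2} - 2\right) \left(5 - 4\right) \left(-176 - -106\right) = \left(2 \cdot 0 - 2\right) 1 \left(-176 + 106\right) = \left(0 - 2\right) 1 \left(-70\right) = \left(-2\right) 1 \left(-70\right) = \left(-2\right) \left(-70\right) = 140$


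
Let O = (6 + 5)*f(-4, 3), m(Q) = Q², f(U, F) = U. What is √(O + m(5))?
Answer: I*√19 ≈ 4.3589*I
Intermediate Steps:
O = -44 (O = (6 + 5)*(-4) = 11*(-4) = -44)
√(O + m(5)) = √(-44 + 5²) = √(-44 + 25) = √(-19) = I*√19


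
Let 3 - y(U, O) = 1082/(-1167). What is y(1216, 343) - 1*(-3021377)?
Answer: 3525951542/1167 ≈ 3.0214e+6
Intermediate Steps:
y(U, O) = 4583/1167 (y(U, O) = 3 - 1082/(-1167) = 3 - 1082*(-1)/1167 = 3 - 1*(-1082/1167) = 3 + 1082/1167 = 4583/1167)
y(1216, 343) - 1*(-3021377) = 4583/1167 - 1*(-3021377) = 4583/1167 + 3021377 = 3525951542/1167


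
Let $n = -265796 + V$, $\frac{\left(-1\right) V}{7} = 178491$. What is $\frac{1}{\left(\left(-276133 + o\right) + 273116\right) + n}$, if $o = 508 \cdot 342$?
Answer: $- \frac{1}{1344514} \approx -7.4376 \cdot 10^{-7}$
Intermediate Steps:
$V = -1249437$ ($V = \left(-7\right) 178491 = -1249437$)
$n = -1515233$ ($n = -265796 - 1249437 = -1515233$)
$o = 173736$
$\frac{1}{\left(\left(-276133 + o\right) + 273116\right) + n} = \frac{1}{\left(\left(-276133 + 173736\right) + 273116\right) - 1515233} = \frac{1}{\left(-102397 + 273116\right) - 1515233} = \frac{1}{170719 - 1515233} = \frac{1}{-1344514} = - \frac{1}{1344514}$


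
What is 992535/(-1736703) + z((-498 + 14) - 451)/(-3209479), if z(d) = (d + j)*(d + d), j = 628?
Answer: -1394181354845/1857970602579 ≈ -0.75038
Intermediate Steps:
z(d) = 2*d*(628 + d) (z(d) = (d + 628)*(d + d) = (628 + d)*(2*d) = 2*d*(628 + d))
992535/(-1736703) + z((-498 + 14) - 451)/(-3209479) = 992535/(-1736703) + (2*((-498 + 14) - 451)*(628 + ((-498 + 14) - 451)))/(-3209479) = 992535*(-1/1736703) + (2*(-484 - 451)*(628 + (-484 - 451)))*(-1/3209479) = -330845/578901 + (2*(-935)*(628 - 935))*(-1/3209479) = -330845/578901 + (2*(-935)*(-307))*(-1/3209479) = -330845/578901 + 574090*(-1/3209479) = -330845/578901 - 574090/3209479 = -1394181354845/1857970602579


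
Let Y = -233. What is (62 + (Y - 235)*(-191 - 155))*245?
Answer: 39687550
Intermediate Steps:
(62 + (Y - 235)*(-191 - 155))*245 = (62 + (-233 - 235)*(-191 - 155))*245 = (62 - 468*(-346))*245 = (62 + 161928)*245 = 161990*245 = 39687550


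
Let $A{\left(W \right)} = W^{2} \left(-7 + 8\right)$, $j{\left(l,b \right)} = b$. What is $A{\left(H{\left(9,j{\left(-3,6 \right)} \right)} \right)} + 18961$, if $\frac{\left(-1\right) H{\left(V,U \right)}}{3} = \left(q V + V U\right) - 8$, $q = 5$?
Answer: $93490$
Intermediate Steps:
$H{\left(V,U \right)} = 24 - 15 V - 3 U V$ ($H{\left(V,U \right)} = - 3 \left(\left(5 V + V U\right) - 8\right) = - 3 \left(\left(5 V + U V\right) - 8\right) = - 3 \left(-8 + 5 V + U V\right) = 24 - 15 V - 3 U V$)
$A{\left(W \right)} = W^{2}$ ($A{\left(W \right)} = W^{2} \cdot 1 = W^{2}$)
$A{\left(H{\left(9,j{\left(-3,6 \right)} \right)} \right)} + 18961 = \left(24 - 135 - 18 \cdot 9\right)^{2} + 18961 = \left(24 - 135 - 162\right)^{2} + 18961 = \left(-273\right)^{2} + 18961 = 74529 + 18961 = 93490$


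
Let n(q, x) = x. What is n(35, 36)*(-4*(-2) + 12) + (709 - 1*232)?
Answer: 1197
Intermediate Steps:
n(35, 36)*(-4*(-2) + 12) + (709 - 1*232) = 36*(-4*(-2) + 12) + (709 - 1*232) = 36*(8 + 12) + (709 - 232) = 36*20 + 477 = 720 + 477 = 1197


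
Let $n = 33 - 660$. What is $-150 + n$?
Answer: $-777$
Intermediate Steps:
$n = -627$ ($n = 33 - 660 = -627$)
$-150 + n = -150 - 627 = -777$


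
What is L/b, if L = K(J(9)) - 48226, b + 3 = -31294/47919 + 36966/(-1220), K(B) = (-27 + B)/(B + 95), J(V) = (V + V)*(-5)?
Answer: 23120629986/16269967 ≈ 1421.1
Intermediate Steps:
J(V) = -10*V (J(V) = (2*V)*(-5) = -10*V)
K(B) = (-27 + B)/(95 + B)
b = -16269967/479190 (b = -3 + (-31294/47919 + 36966/(-1220)) = -3 + (-31294*1/47919 + 36966*(-1/1220)) = -3 + (-31294/47919 - 303/10) = -3 - 14832397/479190 = -16269967/479190 ≈ -33.953)
L = -241247/5 (L = (-27 - 10*9)/(95 - 10*9) - 48226 = (-27 - 90)/(95 - 90) - 48226 = -117/5 - 48226 = -241247/5 ≈ -48249.)
L/b = -241247/(5*(-16269967/479190)) = -241247/5*(-479190/16269967) = 23120629986/16269967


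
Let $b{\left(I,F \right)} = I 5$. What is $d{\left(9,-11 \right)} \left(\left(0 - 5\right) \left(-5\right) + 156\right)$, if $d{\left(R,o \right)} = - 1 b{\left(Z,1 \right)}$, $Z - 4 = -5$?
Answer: $905$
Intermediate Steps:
$Z = -1$ ($Z = 4 - 5 = -1$)
$b{\left(I,F \right)} = 5 I$
$d{\left(R,o \right)} = 5$ ($d{\left(R,o \right)} = - 1 \cdot 5 \left(-1\right) = - 1 \left(-5\right) = \left(-1\right) \left(-5\right) = 5$)
$d{\left(9,-11 \right)} \left(\left(0 - 5\right) \left(-5\right) + 156\right) = 5 \left(\left(0 - 5\right) \left(-5\right) + 156\right) = 5 \left(\left(-5\right) \left(-5\right) + 156\right) = 5 \left(25 + 156\right) = 5 \cdot 181 = 905$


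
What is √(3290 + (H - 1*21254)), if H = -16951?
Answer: I*√34915 ≈ 186.86*I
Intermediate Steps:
√(3290 + (H - 1*21254)) = √(3290 + (-16951 - 1*21254)) = √(3290 + (-16951 - 21254)) = √(3290 - 38205) = √(-34915) = I*√34915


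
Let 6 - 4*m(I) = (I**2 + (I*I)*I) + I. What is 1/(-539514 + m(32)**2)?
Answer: 4/283756225 ≈ 1.4097e-8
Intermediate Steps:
m(I) = 3/2 - I/4 - I**2/4 - I**3/4 (m(I) = 3/2 - ((I**2 + (I*I)*I) + I)/4 = 3/2 - ((I**2 + I**2*I) + I)/4 = 3/2 - ((I**2 + I**3) + I)/4 = 3/2 - (I + I**2 + I**3)/4 = 3/2 + (-I/4 - I**2/4 - I**3/4) = 3/2 - I/4 - I**2/4 - I**3/4)
1/(-539514 + m(32)**2) = 1/(-539514 + (3/2 - 1/4*32 - 1/4*32**2 - 1/4*32**3)**2) = 1/(-539514 + (3/2 - 8 - 1/4*1024 - 1/4*32768)**2) = 1/(-539514 + (3/2 - 8 - 256 - 8192)**2) = 1/(-539514 + (-16909/2)**2) = 1/(-539514 + 285914281/4) = 1/(283756225/4) = 4/283756225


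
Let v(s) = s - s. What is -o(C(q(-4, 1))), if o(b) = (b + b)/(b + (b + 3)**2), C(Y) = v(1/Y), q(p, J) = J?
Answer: 0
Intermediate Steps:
v(s) = 0
C(Y) = 0
o(b) = 2*b/(b + (3 + b)**2) (o(b) = (2*b)/(b + (3 + b)**2) = 2*b/(b + (3 + b)**2))
-o(C(q(-4, 1))) = -2*0/(0 + (3 + 0)**2) = -2*0/(0 + 3**2) = -2*0/(0 + 9) = -2*0/9 = -1*0 = 0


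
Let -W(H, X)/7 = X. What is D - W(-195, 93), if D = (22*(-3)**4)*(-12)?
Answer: -20733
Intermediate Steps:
W(H, X) = -7*X
D = -21384 (D = (22*81)*(-12) = 1782*(-12) = -21384)
D - W(-195, 93) = -21384 - (-7)*93 = -21384 - 1*(-651) = -21384 + 651 = -20733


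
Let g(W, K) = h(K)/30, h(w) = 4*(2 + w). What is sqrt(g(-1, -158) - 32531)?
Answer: I*sqrt(813795)/5 ≈ 180.42*I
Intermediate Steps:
h(w) = 8 + 4*w
g(W, K) = 4/15 + 2*K/15 (g(W, K) = (8 + 4*K)/30 = (8 + 4*K)*(1/30) = 4/15 + 2*K/15)
sqrt(g(-1, -158) - 32531) = sqrt((4/15 + (2/15)*(-158)) - 32531) = sqrt((4/15 - 316/15) - 32531) = sqrt(-104/5 - 32531) = sqrt(-162759/5) = I*sqrt(813795)/5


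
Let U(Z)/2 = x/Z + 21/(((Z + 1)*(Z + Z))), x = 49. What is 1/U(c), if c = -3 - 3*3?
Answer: -132/1057 ≈ -0.12488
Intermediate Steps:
c = -12 (c = -3 - 9 = -12)
U(Z) = 98/Z + 21/(Z*(1 + Z)) (U(Z) = 2*(49/Z + 21/(((Z + 1)*(Z + Z)))) = 2*(49/Z + 21/(((1 + Z)*(2*Z)))) = 2*(49/Z + 21/((2*Z*(1 + Z)))) = 2*(49/Z + 21*(1/(2*Z*(1 + Z)))) = 2*(49/Z + 21/(2*Z*(1 + Z))) = 98/Z + 21/(Z*(1 + Z)))
1/U(c) = 1/(7*(17 + 14*(-12))/(-12*(1 - 12))) = 1/(7*(-1/12)*(17 - 168)/(-11)) = 1/(7*(-1/12)*(-1/11)*(-151)) = 1/(-1057/132) = -132/1057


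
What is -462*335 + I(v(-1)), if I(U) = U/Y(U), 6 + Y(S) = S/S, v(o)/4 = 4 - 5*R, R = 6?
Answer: -773746/5 ≈ -1.5475e+5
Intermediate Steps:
v(o) = -104 (v(o) = 4*(4 - 5*6) = 4*(4 - 30) = 4*(-26) = -104)
Y(S) = -5 (Y(S) = -6 + S/S = -6 + 1 = -5)
I(U) = -U/5 (I(U) = U/(-5) = U*(-⅕) = -U/5)
-462*335 + I(v(-1)) = -462*335 - ⅕*(-104) = -154770 + 104/5 = -773746/5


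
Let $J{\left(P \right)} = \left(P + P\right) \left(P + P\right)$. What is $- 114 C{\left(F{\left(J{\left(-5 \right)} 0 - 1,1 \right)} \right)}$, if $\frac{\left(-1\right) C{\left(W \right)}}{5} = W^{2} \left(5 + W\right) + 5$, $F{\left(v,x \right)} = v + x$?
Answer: $2850$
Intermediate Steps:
$J{\left(P \right)} = 4 P^{2}$ ($J{\left(P \right)} = 2 P 2 P = 4 P^{2}$)
$C{\left(W \right)} = -25 - 5 W^{2} \left(5 + W\right)$ ($C{\left(W \right)} = - 5 \left(W^{2} \left(5 + W\right) + 5\right) = - 5 \left(5 + W^{2} \left(5 + W\right)\right) = -25 - 5 W^{2} \left(5 + W\right)$)
$- 114 C{\left(F{\left(J{\left(-5 \right)} 0 - 1,1 \right)} \right)} = - 114 \left(-25 - 25 \left(\left(4 \left(-5\right)^{2} \cdot 0 - 1\right) + 1\right)^{2} - 5 \left(\left(4 \left(-5\right)^{2} \cdot 0 - 1\right) + 1\right)^{3}\right) = - 114 \left(-25 - 25 \left(\left(4 \cdot 25 \cdot 0 - 1\right) + 1\right)^{2} - 5 \left(\left(4 \cdot 25 \cdot 0 - 1\right) + 1\right)^{3}\right) = - 114 \left(-25 - 25 \left(\left(100 \cdot 0 - 1\right) + 1\right)^{2} - 5 \left(\left(100 \cdot 0 - 1\right) + 1\right)^{3}\right) = - 114 \left(-25 - 25 \left(\left(0 - 1\right) + 1\right)^{2} - 5 \left(\left(0 - 1\right) + 1\right)^{3}\right) = - 114 \left(-25 - 25 \left(-1 + 1\right)^{2} - 5 \left(-1 + 1\right)^{3}\right) = - 114 \left(-25 - 25 \cdot 0^{2} - 5 \cdot 0^{3}\right) = - 114 \left(-25 - 0 - 0\right) = - 114 \left(-25 + 0 + 0\right) = \left(-114\right) \left(-25\right) = 2850$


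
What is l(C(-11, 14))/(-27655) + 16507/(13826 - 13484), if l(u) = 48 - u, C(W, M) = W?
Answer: 456480907/9458010 ≈ 48.264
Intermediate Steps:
l(C(-11, 14))/(-27655) + 16507/(13826 - 13484) = (48 - 1*(-11))/(-27655) + 16507/(13826 - 13484) = (48 + 11)*(-1/27655) + 16507/342 = 59*(-1/27655) + 16507*(1/342) = -59/27655 + 16507/342 = 456480907/9458010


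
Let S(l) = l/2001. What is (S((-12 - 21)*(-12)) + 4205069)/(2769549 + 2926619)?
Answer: 2804781155/3799344056 ≈ 0.73823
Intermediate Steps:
S(l) = l/2001 (S(l) = l*(1/2001) = l/2001)
(S((-12 - 21)*(-12)) + 4205069)/(2769549 + 2926619) = (((-12 - 21)*(-12))/2001 + 4205069)/(2769549 + 2926619) = ((-33*(-12))/2001 + 4205069)/5696168 = ((1/2001)*396 + 4205069)*(1/5696168) = (132/667 + 4205069)*(1/5696168) = (2804781155/667)*(1/5696168) = 2804781155/3799344056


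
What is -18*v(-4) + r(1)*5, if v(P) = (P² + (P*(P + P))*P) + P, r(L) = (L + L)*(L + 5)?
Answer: 2148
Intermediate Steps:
r(L) = 2*L*(5 + L) (r(L) = (2*L)*(5 + L) = 2*L*(5 + L))
v(P) = P + P² + 2*P³ (v(P) = (P² + (P*(2*P))*P) + P = (P² + (2*P²)*P) + P = (P² + 2*P³) + P = P + P² + 2*P³)
-18*v(-4) + r(1)*5 = -(-72)*(1 - 4 + 2*(-4)²) + (2*1*(5 + 1))*5 = -(-72)*(1 - 4 + 2*16) + (2*1*6)*5 = -(-72)*(1 - 4 + 32) + 12*5 = -(-72)*29 + 60 = -18*(-116) + 60 = 2088 + 60 = 2148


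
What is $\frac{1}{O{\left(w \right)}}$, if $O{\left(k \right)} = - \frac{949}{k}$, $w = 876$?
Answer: $- \frac{12}{13} \approx -0.92308$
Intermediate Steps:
$\frac{1}{O{\left(w \right)}} = \frac{1}{\left(-949\right) \frac{1}{876}} = \frac{1}{- \frac{13}{12}} = - \frac{12}{13}$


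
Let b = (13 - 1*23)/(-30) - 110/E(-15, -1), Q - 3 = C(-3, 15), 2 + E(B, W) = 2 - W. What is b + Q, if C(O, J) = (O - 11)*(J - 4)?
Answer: -782/3 ≈ -260.67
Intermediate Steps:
C(O, J) = (-11 + O)*(-4 + J)
E(B, W) = -W (E(B, W) = -2 + (2 - W) = -W)
Q = -151 (Q = 3 + (44 - 11*15 - 4*(-3) + 15*(-3)) = 3 + (44 - 165 + 12 - 45) = 3 - 154 = -151)
b = -329/3 (b = (13 - 1*23)/(-30) - 110/((-1*(-1))) = (13 - 23)*(-1/30) - 110/1 = -10*(-1/30) - 110*1 = ⅓ - 110 = -329/3 ≈ -109.67)
b + Q = -329/3 - 151 = -782/3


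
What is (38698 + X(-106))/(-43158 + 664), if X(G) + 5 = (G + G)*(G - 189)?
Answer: -101233/42494 ≈ -2.3823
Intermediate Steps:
X(G) = -5 + 2*G*(-189 + G) (X(G) = -5 + (G + G)*(G - 189) = -5 + (2*G)*(-189 + G) = -5 + 2*G*(-189 + G))
(38698 + X(-106))/(-43158 + 664) = (38698 + (-5 - 378*(-106) + 2*(-106)**2))/(-43158 + 664) = (38698 + (-5 + 40068 + 2*11236))/(-42494) = (38698 + (-5 + 40068 + 22472))*(-1/42494) = (38698 + 62535)*(-1/42494) = 101233*(-1/42494) = -101233/42494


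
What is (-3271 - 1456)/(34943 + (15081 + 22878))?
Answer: -4727/72902 ≈ -0.064840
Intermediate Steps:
(-3271 - 1456)/(34943 + (15081 + 22878)) = -4727/(34943 + 37959) = -4727/72902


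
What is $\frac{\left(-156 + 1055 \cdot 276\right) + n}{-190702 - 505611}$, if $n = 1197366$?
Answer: $- \frac{1488390}{696313} \approx -2.1375$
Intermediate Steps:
$\frac{\left(-156 + 1055 \cdot 276\right) + n}{-190702 - 505611} = \frac{\left(-156 + 1055 \cdot 276\right) + 1197366}{-190702 - 505611} = \frac{\left(-156 + 291180\right) + 1197366}{-696313} = \left(291024 + 1197366\right) \left(- \frac{1}{696313}\right) = 1488390 \left(- \frac{1}{696313}\right) = - \frac{1488390}{696313}$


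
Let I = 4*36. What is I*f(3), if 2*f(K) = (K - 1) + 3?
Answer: 360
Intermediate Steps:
f(K) = 1 + K/2 (f(K) = ((K - 1) + 3)/2 = ((-1 + K) + 3)/2 = (2 + K)/2 = 1 + K/2)
I = 144
I*f(3) = 144*(1 + (½)*3) = 144*(1 + 3/2) = 144*(5/2) = 360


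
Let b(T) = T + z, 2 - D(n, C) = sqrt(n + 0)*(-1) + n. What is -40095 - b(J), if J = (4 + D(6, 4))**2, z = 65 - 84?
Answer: -40082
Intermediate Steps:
D(n, C) = 2 + sqrt(n) - n (D(n, C) = 2 - (sqrt(n + 0)*(-1) + n) = 2 - (sqrt(n)*(-1) + n) = 2 - (-sqrt(n) + n) = 2 - (n - sqrt(n)) = 2 + (sqrt(n) - n) = 2 + sqrt(n) - n)
z = -19
J = 6 (J = (4 + (2 + sqrt(6) - 1*6))**2 = (4 + (2 + sqrt(6) - 6))**2 = (4 + (-4 + sqrt(6)))**2 = (sqrt(6))**2 = 6)
b(T) = -19 + T (b(T) = T - 19 = -19 + T)
-40095 - b(J) = -40095 - (-19 + 6) = -40095 - 1*(-13) = -40095 + 13 = -40082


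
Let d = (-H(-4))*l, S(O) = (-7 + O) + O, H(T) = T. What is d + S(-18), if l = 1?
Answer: -39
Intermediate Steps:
S(O) = -7 + 2*O
d = 4 (d = -1*(-4)*1 = 4*1 = 4)
d + S(-18) = 4 + (-7 + 2*(-18)) = 4 + (-7 - 36) = 4 - 43 = -39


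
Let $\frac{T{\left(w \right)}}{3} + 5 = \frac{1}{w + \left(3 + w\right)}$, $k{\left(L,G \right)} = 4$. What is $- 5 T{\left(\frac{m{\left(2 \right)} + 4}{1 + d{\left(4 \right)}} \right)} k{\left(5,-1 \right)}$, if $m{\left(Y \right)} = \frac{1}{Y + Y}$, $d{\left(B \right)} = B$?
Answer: $\frac{13500}{47} \approx 287.23$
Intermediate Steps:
$m{\left(Y \right)} = \frac{1}{2 Y}$
$T{\left(w \right)} = -15 + \frac{3}{3 + 2 w}$ ($T{\left(w \right)} = -15 + \frac{3}{w + \left(3 + w\right)} = -15 + \frac{3}{3 + 2 w}$)
$- 5 T{\left(\frac{m{\left(2 \right)} + 4}{1 + d{\left(4 \right)}} \right)} k{\left(5,-1 \right)} = - 5 \frac{6 \left(-7 - 5 \frac{\frac{1}{2 \cdot 2} + 4}{1 + 4}\right)}{3 + 2 \frac{\frac{1}{2 \cdot 2} + 4}{1 + 4}} \cdot 4 = - 5 \frac{6 \left(-7 - 5 \frac{\frac{1}{2} \cdot \frac{1}{2} + 4}{5}\right)}{3 + 2 \frac{\frac{1}{2} \cdot \frac{1}{2} + 4}{5}} \cdot 4 = - 5 \frac{6 \left(-7 - 5 \left(\frac{1}{4} + 4\right) \frac{1}{5}\right)}{3 + 2 \left(\frac{1}{4} + 4\right) \frac{1}{5}} \cdot 4 = - 5 \frac{6 \left(-7 - 5 \cdot \frac{17}{4} \cdot \frac{1}{5}\right)}{3 + 2 \cdot \frac{17}{4} \cdot \frac{1}{5}} \cdot 4 = - 5 \frac{6 \left(-7 - \frac{17}{4}\right)}{3 + 2 \cdot \frac{17}{20}} \cdot 4 = - 5 \frac{6 \left(-7 - \frac{17}{4}\right)}{3 + \frac{17}{10}} \cdot 4 = - 5 \cdot 6 \frac{1}{\frac{47}{10}} \left(- \frac{45}{4}\right) 4 = - 5 \cdot 6 \cdot \frac{10}{47} \left(- \frac{45}{4}\right) 4 = \left(-5\right) \left(- \frac{675}{47}\right) 4 = \frac{3375}{47} \cdot 4 = \frac{13500}{47}$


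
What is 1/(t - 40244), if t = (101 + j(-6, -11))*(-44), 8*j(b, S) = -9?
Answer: -2/89277 ≈ -2.2402e-5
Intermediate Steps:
j(b, S) = -9/8 (j(b, S) = (⅛)*(-9) = -9/8)
t = -8789/2 (t = (101 - 9/8)*(-44) = (799/8)*(-44) = -8789/2 ≈ -4394.5)
1/(t - 40244) = 1/(-8789/2 - 40244) = 1/(-89277/2) = -2/89277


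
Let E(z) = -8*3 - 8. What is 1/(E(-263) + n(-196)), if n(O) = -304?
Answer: -1/336 ≈ -0.0029762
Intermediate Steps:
E(z) = -32 (E(z) = -24 - 8 = -32)
1/(E(-263) + n(-196)) = 1/(-32 - 304) = 1/(-336) = -1/336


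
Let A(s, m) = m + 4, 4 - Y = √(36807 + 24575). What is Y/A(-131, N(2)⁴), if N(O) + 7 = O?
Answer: 4/629 - √61382/629 ≈ -0.38753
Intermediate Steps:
N(O) = -7 + O
Y = 4 - √61382 (Y = 4 - √(36807 + 24575) = 4 - √61382 ≈ -243.75)
A(s, m) = 4 + m
Y/A(-131, N(2)⁴) = (4 - √61382)/(4 + (-7 + 2)⁴) = (4 - √61382)/(4 + (-5)⁴) = (4 - √61382)/(4 + 625) = (4 - √61382)/629 = (4 - √61382)*(1/629) = 4/629 - √61382/629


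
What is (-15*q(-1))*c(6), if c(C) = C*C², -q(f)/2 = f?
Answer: -6480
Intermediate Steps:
q(f) = -2*f
c(C) = C³
(-15*q(-1))*c(6) = -(-30)*(-1)*6³ = -15*2*216 = -30*216 = -6480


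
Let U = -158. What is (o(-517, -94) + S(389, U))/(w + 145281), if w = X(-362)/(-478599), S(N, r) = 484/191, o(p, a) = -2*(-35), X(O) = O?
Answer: 6630510546/13280486261071 ≈ 0.00049927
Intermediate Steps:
o(p, a) = 70
S(N, r) = 484/191 (S(N, r) = 484*(1/191) = 484/191)
w = 362/478599 (w = -362/(-478599) = -362*(-1/478599) = 362/478599 ≈ 0.00075637)
(o(-517, -94) + S(389, U))/(w + 145281) = (70 + 484/191)/(362/478599 + 145281) = 13854/(191*(69531341681/478599)) = (13854/191)*(478599/69531341681) = 6630510546/13280486261071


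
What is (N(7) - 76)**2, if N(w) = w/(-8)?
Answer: 378225/64 ≈ 5909.8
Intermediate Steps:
N(w) = -w/8 (N(w) = w*(-1/8) = -w/8)
(N(7) - 76)**2 = (-1/8*7 - 76)**2 = (-7/8 - 76)**2 = (-615/8)**2 = 378225/64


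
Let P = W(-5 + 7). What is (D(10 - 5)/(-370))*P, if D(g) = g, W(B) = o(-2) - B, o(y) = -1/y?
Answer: 3/148 ≈ 0.020270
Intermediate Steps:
W(B) = ½ - B (W(B) = -1/(-2) - B = -1*(-½) - B = ½ - B)
P = -3/2 (P = ½ - (-5 + 7) = ½ - 1*2 = ½ - 2 = -3/2 ≈ -1.5000)
(D(10 - 5)/(-370))*P = ((10 - 5)/(-370))*(-3/2) = (5*(-1/370))*(-3/2) = -1/74*(-3/2) = 3/148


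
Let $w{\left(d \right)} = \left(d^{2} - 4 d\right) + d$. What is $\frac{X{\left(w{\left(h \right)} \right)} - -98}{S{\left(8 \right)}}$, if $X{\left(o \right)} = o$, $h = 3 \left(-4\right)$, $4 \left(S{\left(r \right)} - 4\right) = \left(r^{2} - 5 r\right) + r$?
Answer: $\frac{139}{6} \approx 23.167$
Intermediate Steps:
$S{\left(r \right)} = 4 - r + \frac{r^{2}}{4}$ ($S{\left(r \right)} = 4 + \frac{\left(r^{2} - 5 r\right) + r}{4} = 4 + \frac{r^{2} - 4 r}{4} = 4 + \left(- r + \frac{r^{2}}{4}\right) = 4 - r + \frac{r^{2}}{4}$)
$h = -12$
$w{\left(d \right)} = d^{2} - 3 d$
$\frac{X{\left(w{\left(h \right)} \right)} - -98}{S{\left(8 \right)}} = \frac{- 12 \left(-3 - 12\right) - -98}{4 - 8 + \frac{8^{2}}{4}} = \frac{\left(-12\right) \left(-15\right) + 98}{4 - 8 + \frac{1}{4} \cdot 64} = \frac{180 + 98}{4 - 8 + 16} = \frac{278}{12} = 278 \cdot \frac{1}{12} = \frac{139}{6}$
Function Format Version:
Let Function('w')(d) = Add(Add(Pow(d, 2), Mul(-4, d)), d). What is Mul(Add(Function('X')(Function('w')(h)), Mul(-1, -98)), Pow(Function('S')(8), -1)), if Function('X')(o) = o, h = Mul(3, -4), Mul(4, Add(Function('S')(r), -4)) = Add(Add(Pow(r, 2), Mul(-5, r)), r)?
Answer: Rational(139, 6) ≈ 23.167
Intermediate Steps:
Function('S')(r) = Add(4, Mul(-1, r), Mul(Rational(1, 4), Pow(r, 2))) (Function('S')(r) = Add(4, Mul(Rational(1, 4), Add(Add(Pow(r, 2), Mul(-5, r)), r))) = Add(4, Mul(Rational(1, 4), Add(Pow(r, 2), Mul(-4, r)))) = Add(4, Add(Mul(-1, r), Mul(Rational(1, 4), Pow(r, 2)))) = Add(4, Mul(-1, r), Mul(Rational(1, 4), Pow(r, 2))))
h = -12
Function('w')(d) = Add(Pow(d, 2), Mul(-3, d))
Mul(Add(Function('X')(Function('w')(h)), Mul(-1, -98)), Pow(Function('S')(8), -1)) = Mul(Add(Mul(-12, Add(-3, -12)), Mul(-1, -98)), Pow(Add(4, Mul(-1, 8), Mul(Rational(1, 4), Pow(8, 2))), -1)) = Mul(Add(Mul(-12, -15), 98), Pow(Add(4, -8, Mul(Rational(1, 4), 64)), -1)) = Mul(Add(180, 98), Pow(Add(4, -8, 16), -1)) = Mul(278, Pow(12, -1)) = Mul(278, Rational(1, 12)) = Rational(139, 6)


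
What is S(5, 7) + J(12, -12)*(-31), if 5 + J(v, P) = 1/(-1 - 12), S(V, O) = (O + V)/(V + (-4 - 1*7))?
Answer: 2020/13 ≈ 155.38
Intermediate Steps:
S(V, O) = (O + V)/(-11 + V) (S(V, O) = (O + V)/(V + (-4 - 7)) = (O + V)/(V - 11) = (O + V)/(-11 + V))
J(v, P) = -66/13 (J(v, P) = -5 + 1/(-1 - 12) = -5 + 1/(-13) = -5 - 1/13 = -66/13)
S(5, 7) + J(12, -12)*(-31) = (7 + 5)/(-11 + 5) - 66/13*(-31) = 12/(-6) + 2046/13 = -⅙*12 + 2046/13 = -2 + 2046/13 = 2020/13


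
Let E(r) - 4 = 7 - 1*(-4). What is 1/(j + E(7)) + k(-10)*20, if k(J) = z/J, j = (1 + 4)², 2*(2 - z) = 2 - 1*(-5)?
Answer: 121/40 ≈ 3.0250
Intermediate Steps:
z = -3/2 (z = 2 - (2 - 1*(-5))/2 = 2 - (2 + 5)/2 = 2 - ½*7 = 2 - 7/2 = -3/2 ≈ -1.5000)
j = 25 (j = 5² = 25)
E(r) = 15 (E(r) = 4 + (7 - 1*(-4)) = 4 + (7 + 4) = 4 + 11 = 15)
k(J) = -3/(2*J)
1/(j + E(7)) + k(-10)*20 = 1/(25 + 15) - 3/2/(-10)*20 = 1/40 - 3/2*(-⅒)*20 = 1/40 + (3/20)*20 = 1/40 + 3 = 121/40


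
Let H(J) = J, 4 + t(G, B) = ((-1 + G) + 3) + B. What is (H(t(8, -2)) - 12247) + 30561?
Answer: 18318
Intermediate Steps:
t(G, B) = -2 + B + G (t(G, B) = -4 + (((-1 + G) + 3) + B) = -4 + ((2 + G) + B) = -4 + (2 + B + G) = -2 + B + G)
(H(t(8, -2)) - 12247) + 30561 = ((-2 - 2 + 8) - 12247) + 30561 = (4 - 12247) + 30561 = -12243 + 30561 = 18318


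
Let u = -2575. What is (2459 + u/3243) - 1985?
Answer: 1534607/3243 ≈ 473.21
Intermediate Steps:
(2459 + u/3243) - 1985 = (2459 - 2575/3243) - 1985 = 7971962/3243 - 1985 = 1534607/3243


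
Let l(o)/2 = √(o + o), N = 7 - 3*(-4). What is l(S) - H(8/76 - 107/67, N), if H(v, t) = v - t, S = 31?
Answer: 26086/1273 + 2*√62 ≈ 36.240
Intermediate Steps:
N = 19 (N = 7 + 12 = 19)
l(o) = 2*√2*√o (l(o) = 2*√(o + o) = 2*√(2*o) = 2*(√2*√o) = 2*√2*√o)
l(S) - H(8/76 - 107/67, N) = 2*√2*√31 - ((8/76 - 107/67) - 1*19) = 2*√62 - ((8*(1/76) - 107*1/67) - 19) = 2*√62 - ((2/19 - 107/67) - 19) = 2*√62 - (-1899/1273 - 19) = 2*√62 - 1*(-26086/1273) = 2*√62 + 26086/1273 = 26086/1273 + 2*√62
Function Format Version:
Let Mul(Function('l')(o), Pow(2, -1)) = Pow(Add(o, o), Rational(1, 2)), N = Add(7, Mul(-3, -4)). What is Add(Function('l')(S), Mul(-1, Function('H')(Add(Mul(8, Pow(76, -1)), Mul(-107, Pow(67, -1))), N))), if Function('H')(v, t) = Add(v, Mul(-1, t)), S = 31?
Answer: Add(Rational(26086, 1273), Mul(2, Pow(62, Rational(1, 2)))) ≈ 36.240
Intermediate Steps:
N = 19 (N = Add(7, 12) = 19)
Function('l')(o) = Mul(2, Pow(2, Rational(1, 2)), Pow(o, Rational(1, 2))) (Function('l')(o) = Mul(2, Pow(Add(o, o), Rational(1, 2))) = Mul(2, Pow(Mul(2, o), Rational(1, 2))) = Mul(2, Mul(Pow(2, Rational(1, 2)), Pow(o, Rational(1, 2)))) = Mul(2, Pow(2, Rational(1, 2)), Pow(o, Rational(1, 2))))
Add(Function('l')(S), Mul(-1, Function('H')(Add(Mul(8, Pow(76, -1)), Mul(-107, Pow(67, -1))), N))) = Add(Mul(2, Pow(2, Rational(1, 2)), Pow(31, Rational(1, 2))), Mul(-1, Add(Add(Mul(8, Pow(76, -1)), Mul(-107, Pow(67, -1))), Mul(-1, 19)))) = Add(Mul(2, Pow(62, Rational(1, 2))), Mul(-1, Add(Add(Mul(8, Rational(1, 76)), Mul(-107, Rational(1, 67))), -19))) = Add(Mul(2, Pow(62, Rational(1, 2))), Mul(-1, Add(Add(Rational(2, 19), Rational(-107, 67)), -19))) = Add(Mul(2, Pow(62, Rational(1, 2))), Mul(-1, Add(Rational(-1899, 1273), -19))) = Add(Mul(2, Pow(62, Rational(1, 2))), Mul(-1, Rational(-26086, 1273))) = Add(Mul(2, Pow(62, Rational(1, 2))), Rational(26086, 1273)) = Add(Rational(26086, 1273), Mul(2, Pow(62, Rational(1, 2))))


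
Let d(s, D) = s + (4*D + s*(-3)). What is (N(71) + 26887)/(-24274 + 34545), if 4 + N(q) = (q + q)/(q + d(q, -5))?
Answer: 2446211/934661 ≈ 2.6172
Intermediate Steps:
d(s, D) = -2*s + 4*D (d(s, D) = s + (4*D - 3*s) = s + (-3*s + 4*D) = -2*s + 4*D)
N(q) = -4 + 2*q/(-20 - q) (N(q) = -4 + (q + q)/(q + (-2*q + 4*(-5))) = -4 + (2*q)/(q + (-2*q - 20)) = -4 + (2*q)/(q + (-20 - 2*q)) = -4 + (2*q)/(-20 - q) = -4 + 2*q/(-20 - q))
(N(71) + 26887)/(-24274 + 34545) = (2*(-40 - 3*71)/(20 + 71) + 26887)/(-24274 + 34545) = (2*(-40 - 213)/91 + 26887)/10271 = (2*(1/91)*(-253) + 26887)*(1/10271) = (-506/91 + 26887)*(1/10271) = (2446211/91)*(1/10271) = 2446211/934661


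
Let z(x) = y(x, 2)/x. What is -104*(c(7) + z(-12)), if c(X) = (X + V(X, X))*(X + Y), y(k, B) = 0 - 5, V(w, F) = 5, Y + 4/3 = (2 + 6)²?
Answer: -260962/3 ≈ -86987.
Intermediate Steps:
Y = 188/3 (Y = -4/3 + (2 + 6)² = -4/3 + 8² = -4/3 + 64 = 188/3 ≈ 62.667)
y(k, B) = -5
c(X) = (5 + X)*(188/3 + X) (c(X) = (X + 5)*(X + 188/3) = (5 + X)*(188/3 + X))
z(x) = -5/x
-104*(c(7) + z(-12)) = -104*((940/3 + 7² + (203/3)*7) - 5/(-12)) = -104*((940/3 + 49 + 1421/3) - 5*(-1/12)) = -104*(836 + 5/12) = -104*10037/12 = -260962/3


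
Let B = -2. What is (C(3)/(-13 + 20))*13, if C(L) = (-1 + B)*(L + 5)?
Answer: -312/7 ≈ -44.571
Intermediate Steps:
C(L) = -15 - 3*L (C(L) = (-1 - 2)*(L + 5) = -3*(5 + L) = -15 - 3*L)
(C(3)/(-13 + 20))*13 = ((-15 - 3*3)/(-13 + 20))*13 = ((-15 - 9)/7)*13 = -24*1/7*13 = -24/7*13 = -312/7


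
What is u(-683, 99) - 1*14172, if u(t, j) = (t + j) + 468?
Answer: -14288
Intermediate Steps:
u(t, j) = 468 + j + t (u(t, j) = (j + t) + 468 = 468 + j + t)
u(-683, 99) - 1*14172 = (468 + 99 - 683) - 1*14172 = -116 - 14172 = -14288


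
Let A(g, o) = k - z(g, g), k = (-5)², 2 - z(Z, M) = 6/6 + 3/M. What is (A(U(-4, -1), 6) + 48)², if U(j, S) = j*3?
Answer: 82369/16 ≈ 5148.1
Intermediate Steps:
z(Z, M) = 1 - 3/M (z(Z, M) = 2 - (6/6 + 3/M) = 2 - (6*(⅙) + 3/M) = 2 - (1 + 3/M) = 2 + (-1 - 3/M) = 1 - 3/M)
U(j, S) = 3*j
k = 25
A(g, o) = 25 - (-3 + g)/g
(A(U(-4, -1), 6) + 48)² = ((24 + 3/((3*(-4)))) + 48)² = ((24 + 3/(-12)) + 48)² = ((24 + 3*(-1/12)) + 48)² = ((24 - ¼) + 48)² = (95/4 + 48)² = (287/4)² = 82369/16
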